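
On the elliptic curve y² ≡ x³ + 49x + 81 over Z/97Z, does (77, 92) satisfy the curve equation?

y² = 92² ≡ 25; x³ + 49x + 81 = 460387 ≡ 25 (mod 97). 25 = 25.

yes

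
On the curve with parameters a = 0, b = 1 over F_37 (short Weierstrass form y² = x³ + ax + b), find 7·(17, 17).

Write G = (17, 17).
Double-and-add on 7 = (111)₂. Start with G = (17, 17) for the leading 1-bit.
double: tangent at (17, 17): λ = (3·17² + 0)/(2·17) ≡ 16/34. 34⁻¹ ≡ 12 (mod 37) since 34·12 = 408 ≡ 1, so λ ≡ 16·12 ≡ 7.
  x = λ² - 17 - 17 = 49 - 34 ≡ 15; y = λ·(17 - 15) - 17 ≡ 34. → (15, 34)
add G: (15, 34) + (17, 17). λ = (17 - 34)/(17 - 15) ≡ 20/2 mod 37. 2⁻¹ ≡ 19 (mod 37), so λ ≡ 10.
  x = λ² - 15 - 17 = 100 - 32 ≡ 31; y = λ·(15 - 31) - 34 ≡ 28. → (31, 28)
double: tangent at (31, 28): λ = (3·31² + 0)/(2·28) ≡ 34/19. 19⁻¹ ≡ 2 (mod 37), so λ ≡ 34·2 ≡ 31.
  x = λ² - 31 - 31 = 961 - 62 ≡ 11; y = λ·(31 - 11) - 28 ≡ 0. → (11, 0)
add G: (11, 0) + (17, 17). λ = (17 - 0)/(17 - 11) ≡ 17/6 mod 37. 6⁻¹ ≡ 31 (mod 37), so λ ≡ 9.
  x = λ² - 11 - 17 = 81 - 28 ≡ 16; y = λ·(11 - 16) - 0 ≡ 29. → (16, 29)

(16, 29)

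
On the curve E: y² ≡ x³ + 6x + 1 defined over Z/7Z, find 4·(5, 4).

Write P = (5, 4).
Repeated addition: build up to 4P.
2P: tangent at (5, 4): λ = (3·5² + 6)/(2·4) ≡ 4/1. 1⁻¹ ≡ 1 (mod 7), so λ ≡ 4·1 ≡ 4.
  x = λ² - 5 - 5 = 16 - 10 ≡ 6; y = λ·(5 - 6) - 4 ≡ 6. → (6, 6)
3P: (6, 6) + (5, 4). λ = (4 - 6)/(5 - 6) ≡ 5/6 mod 7. 6⁻¹ ≡ 6 (mod 7) since 6·6 = 36 ≡ 1, so λ ≡ 2.
  x = λ² - 6 - 5 = 4 - 11 ≡ 0; y = λ·(6 - 0) - 6 ≡ 6. → (0, 6)
4P: (0, 6) + (5, 4). λ = (4 - 6)/(5 - 0) ≡ 5/5 mod 7. 5⁻¹ ≡ 3 (mod 7), so λ ≡ 1.
  x = λ² - 0 - 5 = 1 - 5 ≡ 3; y = λ·(0 - 3) - 6 ≡ 5. → (3, 5)

(3, 5)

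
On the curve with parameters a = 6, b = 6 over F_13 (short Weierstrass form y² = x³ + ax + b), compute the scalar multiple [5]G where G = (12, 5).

Double-and-add on 5 = (101)₂. Start with G = (12, 5) for the leading 1-bit.
double: tangent at (12, 5): λ = (3·12² + 6)/(2·5) ≡ 9/10. 10⁻¹ ≡ 4 (mod 13), so λ ≡ 9·4 ≡ 10.
  x = λ² - 12 - 12 = 100 - 24 ≡ 11; y = λ·(12 - 11) - 5 ≡ 5. → (11, 5)
double: tangent at (11, 5): λ = (3·11² + 6)/(2·5) ≡ 5/10. 10⁻¹ ≡ 4 (mod 13) since 10·4 = 40 ≡ 1, so λ ≡ 5·4 ≡ 7.
  x = λ² - 11 - 11 = 49 - 22 ≡ 1; y = λ·(11 - 1) - 5 ≡ 0. → (1, 0)
add G: (1, 0) + (12, 5). λ = (5 - 0)/(12 - 1) ≡ 5/11 mod 13. 11⁻¹ ≡ 6 (mod 13) since 11·6 = 66 ≡ 1, so λ ≡ 4.
  x = λ² - 1 - 12 = 16 - 13 ≡ 3; y = λ·(1 - 3) - 0 ≡ 5. → (3, 5)

(3, 5)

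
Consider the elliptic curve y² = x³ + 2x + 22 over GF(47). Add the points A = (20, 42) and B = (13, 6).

(20, 42) + (13, 6). λ = (6 - 42)/(13 - 20) ≡ 11/40 mod 47. 40⁻¹ ≡ 20 (mod 47), so λ ≡ 32.
  x = λ² - 20 - 13 = 1024 - 33 ≡ 4; y = λ·(20 - 4) - 42 ≡ 0. → (4, 0)

(4, 0)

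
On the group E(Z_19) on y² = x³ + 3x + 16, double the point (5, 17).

(14, 16)

tangent at (5, 17): λ = (3·5² + 3)/(2·17) ≡ 2/15. 15⁻¹ ≡ 14 (mod 19), so λ ≡ 2·14 ≡ 9.
  x = λ² - 5 - 5 = 81 - 10 ≡ 14; y = λ·(5 - 14) - 17 ≡ 16. → (14, 16)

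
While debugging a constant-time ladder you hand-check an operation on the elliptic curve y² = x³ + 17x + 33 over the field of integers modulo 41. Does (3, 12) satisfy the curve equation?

y² = 12² ≡ 21; x³ + 17x + 33 = 111 ≡ 29 (mod 41). 21 ≠ 29.

no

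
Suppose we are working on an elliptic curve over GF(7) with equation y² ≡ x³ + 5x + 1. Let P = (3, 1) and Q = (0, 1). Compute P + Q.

(3, 1) + (0, 1). λ = (1 - 1)/(0 - 3) ≡ 0/4 mod 7. 4⁻¹ ≡ 2 (mod 7), so λ ≡ 0.
  x = λ² - 3 - 0 = 0 - 3 ≡ 4; y = λ·(3 - 4) - 1 ≡ 6. → (4, 6)

(4, 6)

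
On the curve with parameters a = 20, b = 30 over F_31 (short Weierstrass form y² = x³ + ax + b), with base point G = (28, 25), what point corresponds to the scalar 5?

Repeated addition: build up to 5G.
2G: tangent at (28, 25): λ = (3·28² + 20)/(2·25) ≡ 16/19. 19⁻¹ ≡ 18 (mod 31), so λ ≡ 16·18 ≡ 9.
  x = λ² - 28 - 28 = 81 - 56 ≡ 25; y = λ·(28 - 25) - 25 ≡ 2. → (25, 2)
3G: (25, 2) + (28, 25). λ = (25 - 2)/(28 - 25) ≡ 23/3 mod 31. 3⁻¹ ≡ 21 (mod 31), so λ ≡ 18.
  x = λ² - 25 - 28 = 324 - 53 ≡ 23; y = λ·(25 - 23) - 2 ≡ 3. → (23, 3)
4G: (23, 3) + (28, 25). λ = (25 - 3)/(28 - 23) ≡ 22/5 mod 31. 5⁻¹ ≡ 25 (mod 31), so λ ≡ 23.
  x = λ² - 23 - 28 = 529 - 51 ≡ 13; y = λ·(23 - 13) - 3 ≡ 10. → (13, 10)
5G: (13, 10) + (28, 25). λ = (25 - 10)/(28 - 13) ≡ 15/15 mod 31. 15⁻¹ ≡ 29 (mod 31), so λ ≡ 1.
  x = λ² - 13 - 28 = 1 - 41 ≡ 22; y = λ·(13 - 22) - 10 ≡ 12. → (22, 12)

(22, 12)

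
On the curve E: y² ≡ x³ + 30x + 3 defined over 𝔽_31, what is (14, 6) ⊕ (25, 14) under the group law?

(12, 18)

(14, 6) + (25, 14). λ = (14 - 6)/(25 - 14) ≡ 8/11 mod 31. 11⁻¹ ≡ 17 (mod 31), so λ ≡ 12.
  x = λ² - 14 - 25 = 144 - 39 ≡ 12; y = λ·(14 - 12) - 6 ≡ 18. → (12, 18)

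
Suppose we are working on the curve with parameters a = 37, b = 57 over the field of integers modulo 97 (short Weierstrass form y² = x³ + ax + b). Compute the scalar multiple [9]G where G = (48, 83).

(4, 50)

Repeated addition: build up to 9G.
2G: tangent at (48, 83): λ = (3·48² + 37)/(2·83) ≡ 62/69. 69⁻¹ ≡ 45 (mod 97) since 69·45 = 3105 ≡ 1, so λ ≡ 62·45 ≡ 74.
  x = λ² - 48 - 48 = 5476 - 96 ≡ 45; y = λ·(48 - 45) - 83 ≡ 42. → (45, 42)
3G: (45, 42) + (48, 83). λ = (83 - 42)/(48 - 45) ≡ 41/3 mod 97. 3⁻¹ ≡ 65 (mod 97) since 3·65 = 195 ≡ 1, so λ ≡ 46.
  x = λ² - 45 - 48 = 2116 - 93 ≡ 83; y = λ·(45 - 83) - 42 ≡ 53. → (83, 53)
4G: (83, 53) + (48, 83). λ = (83 - 53)/(48 - 83) ≡ 30/62 mod 97. 62⁻¹ ≡ 36 (mod 97) since 62·36 = 2232 ≡ 1, so λ ≡ 13.
  x = λ² - 83 - 48 = 169 - 131 ≡ 38; y = λ·(83 - 38) - 53 ≡ 47. → (38, 47)
5G: (38, 47) + (48, 83). λ = (83 - 47)/(48 - 38) ≡ 36/10 mod 97. 10⁻¹ ≡ 68 (mod 97), so λ ≡ 23.
  x = λ² - 38 - 48 = 529 - 86 ≡ 55; y = λ·(38 - 55) - 47 ≡ 47. → (55, 47)
6G: (55, 47) + (48, 83). λ = (83 - 47)/(48 - 55) ≡ 36/90 mod 97. 90⁻¹ ≡ 83 (mod 97), so λ ≡ 78.
  x = λ² - 55 - 48 = 6084 - 103 ≡ 64; y = λ·(55 - 64) - 47 ≡ 27. → (64, 27)
7G: (64, 27) + (48, 83). λ = (83 - 27)/(48 - 64) ≡ 56/81 mod 97. 81⁻¹ ≡ 6 (mod 97), so λ ≡ 45.
  x = λ² - 64 - 48 = 2025 - 112 ≡ 70; y = λ·(64 - 70) - 27 ≡ 91. → (70, 91)
8G: (70, 91) + (48, 83). λ = (83 - 91)/(48 - 70) ≡ 89/75 mod 97. 75⁻¹ ≡ 22 (mod 97) since 75·22 = 1650 ≡ 1, so λ ≡ 18.
  x = λ² - 70 - 48 = 324 - 118 ≡ 12; y = λ·(70 - 12) - 91 ≡ 80. → (12, 80)
9G: (12, 80) + (48, 83). λ = (83 - 80)/(48 - 12) ≡ 3/36 mod 97. 36⁻¹ ≡ 62 (mod 97) since 36·62 = 2232 ≡ 1, so λ ≡ 89.
  x = λ² - 12 - 48 = 7921 - 60 ≡ 4; y = λ·(12 - 4) - 80 ≡ 50. → (4, 50)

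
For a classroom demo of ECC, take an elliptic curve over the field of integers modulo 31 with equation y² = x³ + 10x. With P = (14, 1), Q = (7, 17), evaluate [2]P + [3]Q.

First 2P:
Repeated addition: build up to 2P.
2P: tangent at (14, 1): λ = (3·14² + 10)/(2·1) ≡ 9/2. 2⁻¹ ≡ 16 (mod 31) since 2·16 = 32 ≡ 1, so λ ≡ 9·16 ≡ 20.
  x = λ² - 14 - 14 = 400 - 28 ≡ 0; y = λ·(14 - 0) - 1 ≡ 0. → (0, 0)
2P = (0, 0).
Next 3Q:
Repeated addition: build up to 3Q.
2Q: tangent at (7, 17): λ = (3·7² + 10)/(2·17) ≡ 2/3. 3⁻¹ ≡ 21 (mod 31) since 3·21 = 63 ≡ 1, so λ ≡ 2·21 ≡ 11.
  x = λ² - 7 - 7 = 121 - 14 ≡ 14; y = λ·(7 - 14) - 17 ≡ 30. → (14, 30)
3Q: (14, 30) + (7, 17). λ = (17 - 30)/(7 - 14) ≡ 18/24 mod 31. 24⁻¹ ≡ 22 (mod 31) since 24·22 = 528 ≡ 1, so λ ≡ 24.
  x = λ² - 14 - 7 = 576 - 21 ≡ 28; y = λ·(14 - 28) - 30 ≡ 6. → (28, 6)
3Q = (28, 6).
Finally 2P + 3Q:
(0, 0) + (28, 6). λ = (6 - 0)/(28 - 0) ≡ 6/28 mod 31. 28⁻¹ ≡ 10 (mod 31), so λ ≡ 29.
  x = λ² - 0 - 28 = 841 - 28 ≡ 7; y = λ·(0 - 7) - 0 ≡ 14. → (7, 14)

(7, 14)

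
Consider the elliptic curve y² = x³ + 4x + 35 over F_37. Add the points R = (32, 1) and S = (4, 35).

(32, 1) + (4, 35). λ = (35 - 1)/(4 - 32) ≡ 34/9 mod 37. 9⁻¹ ≡ 33 (mod 37), so λ ≡ 12.
  x = λ² - 32 - 4 = 144 - 36 ≡ 34; y = λ·(32 - 34) - 1 ≡ 12. → (34, 12)

(34, 12)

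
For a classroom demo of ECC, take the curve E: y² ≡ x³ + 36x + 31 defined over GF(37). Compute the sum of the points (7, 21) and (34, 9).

(7, 21) + (34, 9). λ = (9 - 21)/(34 - 7) ≡ 25/27 mod 37. 27⁻¹ ≡ 11 (mod 37) since 27·11 = 297 ≡ 1, so λ ≡ 16.
  x = λ² - 7 - 34 = 256 - 41 ≡ 30; y = λ·(7 - 30) - 21 ≡ 18. → (30, 18)

(30, 18)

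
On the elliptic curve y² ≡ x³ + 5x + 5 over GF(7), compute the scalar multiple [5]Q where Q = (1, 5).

Double-and-add on 5 = (101)₂. Start with Q = (1, 5) for the leading 1-bit.
double: tangent at (1, 5): λ = (3·1² + 5)/(2·5) ≡ 1/3. 3⁻¹ ≡ 5 (mod 7), so λ ≡ 1·5 ≡ 5.
  x = λ² - 1 - 1 = 25 - 2 ≡ 2; y = λ·(1 - 2) - 5 ≡ 4. → (2, 4)
double: tangent at (2, 4): λ = (3·2² + 5)/(2·4) ≡ 3/1. 1⁻¹ ≡ 1 (mod 7), so λ ≡ 3·1 ≡ 3.
  x = λ² - 2 - 2 = 9 - 4 ≡ 5; y = λ·(2 - 5) - 4 ≡ 1. → (5, 1)
add Q: (5, 1) + (1, 5). λ = (5 - 1)/(1 - 5) ≡ 4/3 mod 7. 3⁻¹ ≡ 5 (mod 7), so λ ≡ 6.
  x = λ² - 5 - 1 = 36 - 6 ≡ 2; y = λ·(5 - 2) - 1 ≡ 3. → (2, 3)

(2, 3)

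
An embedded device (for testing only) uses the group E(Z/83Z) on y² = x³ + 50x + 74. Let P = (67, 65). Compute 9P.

Repeated addition: build up to 9P.
2P: tangent at (67, 65): λ = (3·67² + 50)/(2·65) ≡ 71/47. 47⁻¹ ≡ 53 (mod 83), so λ ≡ 71·53 ≡ 28.
  x = λ² - 67 - 67 = 784 - 134 ≡ 69; y = λ·(67 - 69) - 65 ≡ 45. → (69, 45)
3P: (69, 45) + (67, 65). λ = (65 - 45)/(67 - 69) ≡ 20/81 mod 83. 81⁻¹ ≡ 41 (mod 83), so λ ≡ 73.
  x = λ² - 69 - 67 = 5329 - 136 ≡ 47; y = λ·(69 - 47) - 45 ≡ 67. → (47, 67)
4P: (47, 67) + (67, 65). λ = (65 - 67)/(67 - 47) ≡ 81/20 mod 83. 20⁻¹ ≡ 54 (mod 83), so λ ≡ 58.
  x = λ² - 47 - 67 = 3364 - 114 ≡ 13; y = λ·(47 - 13) - 67 ≡ 79. → (13, 79)
5P: (13, 79) + (67, 65). λ = (65 - 79)/(67 - 13) ≡ 69/54 mod 83. 54⁻¹ ≡ 20 (mod 83) since 54·20 = 1080 ≡ 1, so λ ≡ 52.
  x = λ² - 13 - 67 = 2704 - 80 ≡ 51; y = λ·(13 - 51) - 79 ≡ 20. → (51, 20)
6P: (51, 20) + (67, 65). λ = (65 - 20)/(67 - 51) ≡ 45/16 mod 83. 16⁻¹ ≡ 26 (mod 83), so λ ≡ 8.
  x = λ² - 51 - 67 = 64 - 118 ≡ 29; y = λ·(51 - 29) - 20 ≡ 73. → (29, 73)
7P: (29, 73) + (67, 65). λ = (65 - 73)/(67 - 29) ≡ 75/38 mod 83. 38⁻¹ ≡ 59 (mod 83) since 38·59 = 2242 ≡ 1, so λ ≡ 26.
  x = λ² - 29 - 67 = 676 - 96 ≡ 82; y = λ·(29 - 82) - 73 ≡ 43. → (82, 43)
8P: (82, 43) + (67, 65). λ = (65 - 43)/(67 - 82) ≡ 22/68 mod 83. 68⁻¹ ≡ 11 (mod 83), so λ ≡ 76.
  x = λ² - 82 - 67 = 5776 - 149 ≡ 66; y = λ·(82 - 66) - 43 ≡ 11. → (66, 11)
9P: (66, 11) + (67, 65). λ = (65 - 11)/(67 - 66) ≡ 54/1 mod 83. 1⁻¹ ≡ 1 (mod 83) since 1·1 = 1 ≡ 1, so λ ≡ 54.
  x = λ² - 66 - 67 = 2916 - 133 ≡ 44; y = λ·(66 - 44) - 11 ≡ 15. → (44, 15)

(44, 15)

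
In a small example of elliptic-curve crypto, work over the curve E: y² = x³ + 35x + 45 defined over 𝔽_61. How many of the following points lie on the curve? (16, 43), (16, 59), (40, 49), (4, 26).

(16, 43): 43² ≡ 19, rhs ≡ 4 → off.
(16, 59): 59² ≡ 4, rhs ≡ 4 → on.
(40, 49): 49² ≡ 22, rhs ≡ 53 → off.
(4, 26): 26² ≡ 5, rhs ≡ 5 → on.

2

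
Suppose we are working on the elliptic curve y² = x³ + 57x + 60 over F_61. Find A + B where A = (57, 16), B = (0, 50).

(0, 11)

(57, 16) + (0, 50). λ = (50 - 16)/(0 - 57) ≡ 34/4 mod 61. 4⁻¹ ≡ 46 (mod 61), so λ ≡ 39.
  x = λ² - 57 - 0 = 1521 - 57 ≡ 0; y = λ·(57 - 0) - 16 ≡ 11. → (0, 11)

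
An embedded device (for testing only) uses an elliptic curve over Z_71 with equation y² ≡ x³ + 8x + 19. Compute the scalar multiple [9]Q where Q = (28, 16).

Repeated addition: build up to 9Q.
2Q: tangent at (28, 16): λ = (3·28² + 8)/(2·16) ≡ 17/32. 32⁻¹ ≡ 20 (mod 71) since 32·20 = 640 ≡ 1, so λ ≡ 17·20 ≡ 56.
  x = λ² - 28 - 28 = 3136 - 56 ≡ 27; y = λ·(28 - 27) - 16 ≡ 40. → (27, 40)
3Q: (27, 40) + (28, 16). λ = (16 - 40)/(28 - 27) ≡ 47/1 mod 71. 1⁻¹ ≡ 1 (mod 71), so λ ≡ 47.
  x = λ² - 27 - 28 = 2209 - 55 ≡ 24; y = λ·(27 - 24) - 40 ≡ 30. → (24, 30)
4Q: (24, 30) + (28, 16). λ = (16 - 30)/(28 - 24) ≡ 57/4 mod 71. 4⁻¹ ≡ 18 (mod 71), so λ ≡ 32.
  x = λ² - 24 - 28 = 1024 - 52 ≡ 49; y = λ·(24 - 49) - 30 ≡ 22. → (49, 22)
5Q: (49, 22) + (28, 16). λ = (16 - 22)/(28 - 49) ≡ 65/50 mod 71. 50⁻¹ ≡ 27 (mod 71), so λ ≡ 51.
  x = λ² - 49 - 28 = 2601 - 77 ≡ 39; y = λ·(49 - 39) - 22 ≡ 62. → (39, 62)
6Q: (39, 62) + (28, 16). λ = (16 - 62)/(28 - 39) ≡ 25/60 mod 71. 60⁻¹ ≡ 58 (mod 71), so λ ≡ 30.
  x = λ² - 39 - 28 = 900 - 67 ≡ 52; y = λ·(39 - 52) - 62 ≡ 45. → (52, 45)
7Q: (52, 45) + (28, 16). λ = (16 - 45)/(28 - 52) ≡ 42/47 mod 71. 47⁻¹ ≡ 68 (mod 71), so λ ≡ 16.
  x = λ² - 52 - 28 = 256 - 80 ≡ 34; y = λ·(52 - 34) - 45 ≡ 30. → (34, 30)
8Q: (34, 30) + (28, 16). λ = (16 - 30)/(28 - 34) ≡ 57/65 mod 71. 65⁻¹ ≡ 59 (mod 71), so λ ≡ 26.
  x = λ² - 34 - 28 = 676 - 62 ≡ 46; y = λ·(34 - 46) - 30 ≡ 13. → (46, 13)
9Q: (46, 13) + (28, 16). λ = (16 - 13)/(28 - 46) ≡ 3/53 mod 71. 53⁻¹ ≡ 67 (mod 71) since 53·67 = 3551 ≡ 1, so λ ≡ 59.
  x = λ² - 46 - 28 = 3481 - 74 ≡ 70; y = λ·(46 - 70) - 13 ≡ 62. → (70, 62)

(70, 62)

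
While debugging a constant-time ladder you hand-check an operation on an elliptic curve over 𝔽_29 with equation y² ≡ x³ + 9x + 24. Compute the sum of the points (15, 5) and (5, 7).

(15, 5) + (5, 7). λ = (7 - 5)/(5 - 15) ≡ 2/19 mod 29. 19⁻¹ ≡ 26 (mod 29), so λ ≡ 23.
  x = λ² - 15 - 5 = 529 - 20 ≡ 16; y = λ·(15 - 16) - 5 ≡ 1. → (16, 1)

(16, 1)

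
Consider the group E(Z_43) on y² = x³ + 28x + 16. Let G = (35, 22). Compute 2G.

(41, 34)

tangent at (35, 22): λ = (3·35² + 28)/(2·22) ≡ 5/1. 1⁻¹ ≡ 1 (mod 43) since 1·1 = 1 ≡ 1, so λ ≡ 5·1 ≡ 5.
  x = λ² - 35 - 35 = 25 - 70 ≡ 41; y = λ·(35 - 41) - 22 ≡ 34. → (41, 34)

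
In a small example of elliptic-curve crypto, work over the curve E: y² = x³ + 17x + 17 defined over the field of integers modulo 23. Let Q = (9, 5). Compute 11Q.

(14, 3)

Double-and-add on 11 = (1011)₂. Start with Q = (9, 5) for the leading 1-bit.
double: tangent at (9, 5): λ = (3·9² + 17)/(2·5) ≡ 7/10. 10⁻¹ ≡ 7 (mod 23), so λ ≡ 7·7 ≡ 3.
  x = λ² - 9 - 9 = 9 - 18 ≡ 14; y = λ·(9 - 14) - 5 ≡ 3. → (14, 3)
double: tangent at (14, 3): λ = (3·14² + 17)/(2·3) ≡ 7/6. 6⁻¹ ≡ 4 (mod 23), so λ ≡ 7·4 ≡ 5.
  x = λ² - 14 - 14 = 25 - 28 ≡ 20; y = λ·(14 - 20) - 3 ≡ 13. → (20, 13)
add Q: (20, 13) + (9, 5). λ = (5 - 13)/(9 - 20) ≡ 15/12 mod 23. 12⁻¹ ≡ 2 (mod 23) since 12·2 = 24 ≡ 1, so λ ≡ 7.
  x = λ² - 20 - 9 = 49 - 29 ≡ 20; y = λ·(20 - 20) - 13 ≡ 10. → (20, 10)
double: tangent at (20, 10): λ = (3·20² + 17)/(2·10) ≡ 21/20. 20⁻¹ ≡ 15 (mod 23), so λ ≡ 21·15 ≡ 16.
  x = λ² - 20 - 20 = 256 - 40 ≡ 9; y = λ·(20 - 9) - 10 ≡ 5. → (9, 5)
add Q: tangent at (9, 5): λ = (3·9² + 17)/(2·5) ≡ 7/10. 10⁻¹ ≡ 7 (mod 23), so λ ≡ 7·7 ≡ 3.
  x = λ² - 9 - 9 = 9 - 18 ≡ 14; y = λ·(9 - 14) - 5 ≡ 3. → (14, 3)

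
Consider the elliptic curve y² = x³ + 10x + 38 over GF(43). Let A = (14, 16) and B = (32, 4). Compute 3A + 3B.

First 3A:
Repeated addition: build up to 3A.
2A: tangent at (14, 16): λ = (3·14² + 10)/(2·16) ≡ 39/32. 32⁻¹ ≡ 39 (mod 43), so λ ≡ 39·39 ≡ 16.
  x = λ² - 14 - 14 = 256 - 28 ≡ 13; y = λ·(14 - 13) - 16 ≡ 0. → (13, 0)
3A: (13, 0) + (14, 16). λ = (16 - 0)/(14 - 13) ≡ 16/1 mod 43. 1⁻¹ ≡ 1 (mod 43), so λ ≡ 16.
  x = λ² - 13 - 14 = 256 - 27 ≡ 14; y = λ·(13 - 14) - 0 ≡ 27. → (14, 27)
3A = (14, 27).
Next 3B:
Repeated addition: build up to 3B.
2B: tangent at (32, 4): λ = (3·32² + 10)/(2·4) ≡ 29/8. 8⁻¹ ≡ 27 (mod 43) since 8·27 = 216 ≡ 1, so λ ≡ 29·27 ≡ 9.
  x = λ² - 32 - 32 = 81 - 64 ≡ 17; y = λ·(32 - 17) - 4 ≡ 2. → (17, 2)
3B: (17, 2) + (32, 4). λ = (4 - 2)/(32 - 17) ≡ 2/15 mod 43. 15⁻¹ ≡ 23 (mod 43), so λ ≡ 3.
  x = λ² - 17 - 32 = 9 - 49 ≡ 3; y = λ·(17 - 3) - 2 ≡ 40. → (3, 40)
3B = (3, 40).
Finally 3A + 3B:
(14, 27) + (3, 40). λ = (40 - 27)/(3 - 14) ≡ 13/32 mod 43. 32⁻¹ ≡ 39 (mod 43), so λ ≡ 34.
  x = λ² - 14 - 3 = 1156 - 17 ≡ 21; y = λ·(14 - 21) - 27 ≡ 36. → (21, 36)

(21, 36)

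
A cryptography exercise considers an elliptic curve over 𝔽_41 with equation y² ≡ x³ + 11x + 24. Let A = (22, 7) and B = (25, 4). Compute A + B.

(22, 7) + (25, 4). λ = (4 - 7)/(25 - 22) ≡ 38/3 mod 41. 3⁻¹ ≡ 14 (mod 41), so λ ≡ 40.
  x = λ² - 22 - 25 = 1600 - 47 ≡ 36; y = λ·(22 - 36) - 7 ≡ 7. → (36, 7)

(36, 7)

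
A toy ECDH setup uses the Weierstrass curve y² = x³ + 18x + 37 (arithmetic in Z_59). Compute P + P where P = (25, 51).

(25, 8)

tangent at (25, 51): λ = (3·25² + 18)/(2·51) ≡ 5/43. 43⁻¹ ≡ 11 (mod 59) since 43·11 = 473 ≡ 1, so λ ≡ 5·11 ≡ 55.
  x = λ² - 25 - 25 = 3025 - 50 ≡ 25; y = λ·(25 - 25) - 51 ≡ 8. → (25, 8)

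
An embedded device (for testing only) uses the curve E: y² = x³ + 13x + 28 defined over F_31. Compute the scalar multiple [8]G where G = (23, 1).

(22, 9)

Repeated addition: build up to 8G.
2G: tangent at (23, 1): λ = (3·23² + 13)/(2·1) ≡ 19/2. 2⁻¹ ≡ 16 (mod 31) since 2·16 = 32 ≡ 1, so λ ≡ 19·16 ≡ 25.
  x = λ² - 23 - 23 = 625 - 46 ≡ 21; y = λ·(23 - 21) - 1 ≡ 18. → (21, 18)
3G: (21, 18) + (23, 1). λ = (1 - 18)/(23 - 21) ≡ 14/2 mod 31. 2⁻¹ ≡ 16 (mod 31), so λ ≡ 7.
  x = λ² - 21 - 23 = 49 - 44 ≡ 5; y = λ·(21 - 5) - 18 ≡ 1. → (5, 1)
4G: (5, 1) + (23, 1). λ = (1 - 1)/(23 - 5) ≡ 0/18 mod 31. 18⁻¹ ≡ 19 (mod 31), so λ ≡ 0.
  x = λ² - 5 - 23 = 0 - 28 ≡ 3; y = λ·(5 - 3) - 1 ≡ 30. → (3, 30)
5G: (3, 30) + (23, 1). λ = (1 - 30)/(23 - 3) ≡ 2/20 mod 31. 20⁻¹ ≡ 14 (mod 31) since 20·14 = 280 ≡ 1, so λ ≡ 28.
  x = λ² - 3 - 23 = 784 - 26 ≡ 14; y = λ·(3 - 14) - 30 ≡ 3. → (14, 3)
6G: (14, 3) + (23, 1). λ = (1 - 3)/(23 - 14) ≡ 29/9 mod 31. 9⁻¹ ≡ 7 (mod 31), so λ ≡ 17.
  x = λ² - 14 - 23 = 289 - 37 ≡ 4; y = λ·(14 - 4) - 3 ≡ 12. → (4, 12)
7G: (4, 12) + (23, 1). λ = (1 - 12)/(23 - 4) ≡ 20/19 mod 31. 19⁻¹ ≡ 18 (mod 31), so λ ≡ 19.
  x = λ² - 4 - 23 = 361 - 27 ≡ 24; y = λ·(4 - 24) - 12 ≡ 11. → (24, 11)
8G: (24, 11) + (23, 1). λ = (1 - 11)/(23 - 24) ≡ 21/30 mod 31. 30⁻¹ ≡ 30 (mod 31), so λ ≡ 10.
  x = λ² - 24 - 23 = 100 - 47 ≡ 22; y = λ·(24 - 22) - 11 ≡ 9. → (22, 9)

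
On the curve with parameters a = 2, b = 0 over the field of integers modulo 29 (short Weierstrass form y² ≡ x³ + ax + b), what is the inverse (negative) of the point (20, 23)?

(20, 6)

-(20, 23) = (20, -23 mod 29) = (20, 6).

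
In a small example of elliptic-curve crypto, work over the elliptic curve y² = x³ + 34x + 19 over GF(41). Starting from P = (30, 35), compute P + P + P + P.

(39, 5)

Repeated addition: build up to 4P.
2P: tangent at (30, 35): λ = (3·30² + 34)/(2·35) ≡ 28/29. 29⁻¹ ≡ 17 (mod 41) since 29·17 = 493 ≡ 1, so λ ≡ 28·17 ≡ 25.
  x = λ² - 30 - 30 = 625 - 60 ≡ 32; y = λ·(30 - 32) - 35 ≡ 38. → (32, 38)
3P: (32, 38) + (30, 35). λ = (35 - 38)/(30 - 32) ≡ 38/39 mod 41. 39⁻¹ ≡ 20 (mod 41) since 39·20 = 780 ≡ 1, so λ ≡ 22.
  x = λ² - 32 - 30 = 484 - 62 ≡ 12; y = λ·(32 - 12) - 38 ≡ 33. → (12, 33)
4P: (12, 33) + (30, 35). λ = (35 - 33)/(30 - 12) ≡ 2/18 mod 41. 18⁻¹ ≡ 16 (mod 41), so λ ≡ 32.
  x = λ² - 12 - 30 = 1024 - 42 ≡ 39; y = λ·(12 - 39) - 33 ≡ 5. → (39, 5)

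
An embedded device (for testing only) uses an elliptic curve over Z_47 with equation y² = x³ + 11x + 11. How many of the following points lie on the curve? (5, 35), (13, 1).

2

(5, 35): 35² ≡ 3, rhs ≡ 3 → on.
(13, 1): 1² ≡ 1, rhs ≡ 1 → on.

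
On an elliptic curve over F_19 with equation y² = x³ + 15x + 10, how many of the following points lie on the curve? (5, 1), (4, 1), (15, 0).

(5, 1): 1² ≡ 1, rhs ≡ 1 → on.
(4, 1): 1² ≡ 1, rhs ≡ 1 → on.
(15, 0): 0² ≡ 0, rhs ≡ 0 → on.

3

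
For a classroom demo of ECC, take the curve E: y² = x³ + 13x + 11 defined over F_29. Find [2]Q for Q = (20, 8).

(13, 17)

tangent at (20, 8): λ = (3·20² + 13)/(2·8) ≡ 24/16. 16⁻¹ ≡ 20 (mod 29), so λ ≡ 24·20 ≡ 16.
  x = λ² - 20 - 20 = 256 - 40 ≡ 13; y = λ·(20 - 13) - 8 ≡ 17. → (13, 17)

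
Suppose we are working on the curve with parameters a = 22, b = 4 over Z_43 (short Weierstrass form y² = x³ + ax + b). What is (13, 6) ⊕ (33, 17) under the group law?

(13, 6) + (33, 17). λ = (17 - 6)/(33 - 13) ≡ 11/20 mod 43. 20⁻¹ ≡ 28 (mod 43) since 20·28 = 560 ≡ 1, so λ ≡ 7.
  x = λ² - 13 - 33 = 49 - 46 ≡ 3; y = λ·(13 - 3) - 6 ≡ 21. → (3, 21)

(3, 21)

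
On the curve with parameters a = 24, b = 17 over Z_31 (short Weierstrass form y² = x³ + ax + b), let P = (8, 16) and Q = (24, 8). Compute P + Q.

(7, 30)

(8, 16) + (24, 8). λ = (8 - 16)/(24 - 8) ≡ 23/16 mod 31. 16⁻¹ ≡ 2 (mod 31), so λ ≡ 15.
  x = λ² - 8 - 24 = 225 - 32 ≡ 7; y = λ·(8 - 7) - 16 ≡ 30. → (7, 30)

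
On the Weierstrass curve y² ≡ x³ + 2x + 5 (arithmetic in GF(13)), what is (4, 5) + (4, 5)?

(4, 8)

tangent at (4, 5): λ = (3·4² + 2)/(2·5) ≡ 11/10. 10⁻¹ ≡ 4 (mod 13) since 10·4 = 40 ≡ 1, so λ ≡ 11·4 ≡ 5.
  x = λ² - 4 - 4 = 25 - 8 ≡ 4; y = λ·(4 - 4) - 5 ≡ 8. → (4, 8)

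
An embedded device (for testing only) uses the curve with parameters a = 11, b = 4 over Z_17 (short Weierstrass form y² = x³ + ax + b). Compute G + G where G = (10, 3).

tangent at (10, 3): λ = (3·10² + 11)/(2·3) ≡ 5/6. 6⁻¹ ≡ 3 (mod 17), so λ ≡ 5·3 ≡ 15.
  x = λ² - 10 - 10 = 225 - 20 ≡ 1; y = λ·(10 - 1) - 3 ≡ 13. → (1, 13)

(1, 13)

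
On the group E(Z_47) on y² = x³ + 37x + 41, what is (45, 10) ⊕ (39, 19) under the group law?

(24, 29)

(45, 10) + (39, 19). λ = (19 - 10)/(39 - 45) ≡ 9/41 mod 47. 41⁻¹ ≡ 39 (mod 47), so λ ≡ 22.
  x = λ² - 45 - 39 = 484 - 84 ≡ 24; y = λ·(45 - 24) - 10 ≡ 29. → (24, 29)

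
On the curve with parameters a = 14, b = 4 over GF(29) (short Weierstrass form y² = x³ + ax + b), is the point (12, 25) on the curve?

y² = 25² ≡ 16; x³ + 14x + 4 = 1900 ≡ 15 (mod 29). 16 ≠ 15.

no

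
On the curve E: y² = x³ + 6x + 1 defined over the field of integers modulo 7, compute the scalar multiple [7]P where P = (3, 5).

(3, 5)

Double-and-add on 7 = (111)₂. Start with P = (3, 5) for the leading 1-bit.
double: tangent at (3, 5): λ = (3·3² + 6)/(2·5) ≡ 5/3. 3⁻¹ ≡ 5 (mod 7), so λ ≡ 5·5 ≡ 4.
  x = λ² - 3 - 3 = 16 - 6 ≡ 3; y = λ·(3 - 3) - 5 ≡ 2. → (3, 2)
add P: (3, 2) + (3, 5): same x and y₁ ≡ -y₂, so the sum is ∞.
double: ∞ + ∞ = ∞ (identity).
add P: ∞ + (3, 5) = (3, 5) (identity).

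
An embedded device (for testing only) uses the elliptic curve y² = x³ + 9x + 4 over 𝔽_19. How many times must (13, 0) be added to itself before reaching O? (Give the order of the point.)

2

2P: (13, 0) + (13, 0): same x and y₁ ≡ -y₂, so the sum is O.
2P = O, so the order is 2.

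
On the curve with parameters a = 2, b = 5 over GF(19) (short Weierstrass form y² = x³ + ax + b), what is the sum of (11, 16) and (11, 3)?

O

The two points share x = 11 and their y-coordinates satisfy 16 + 3 ≡ 0 (mod 19), so they are inverses. Their sum is O.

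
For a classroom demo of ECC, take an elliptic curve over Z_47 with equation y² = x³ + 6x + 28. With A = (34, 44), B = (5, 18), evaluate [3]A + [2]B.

First 3A:
Repeated addition: build up to 3A.
2A: tangent at (34, 44): λ = (3·34² + 6)/(2·44) ≡ 43/41. 41⁻¹ ≡ 39 (mod 47), so λ ≡ 43·39 ≡ 32.
  x = λ² - 34 - 34 = 1024 - 68 ≡ 16; y = λ·(34 - 16) - 44 ≡ 15. → (16, 15)
3A: (16, 15) + (34, 44). λ = (44 - 15)/(34 - 16) ≡ 29/18 mod 47. 18⁻¹ ≡ 34 (mod 47), so λ ≡ 46.
  x = λ² - 16 - 34 = 2116 - 50 ≡ 45; y = λ·(16 - 45) - 15 ≡ 14. → (45, 14)
3A = (45, 14).
Next 2B:
Repeated addition: build up to 2B.
2B: tangent at (5, 18): λ = (3·5² + 6)/(2·18) ≡ 34/36. 36⁻¹ ≡ 17 (mod 47), so λ ≡ 34·17 ≡ 14.
  x = λ² - 5 - 5 = 196 - 10 ≡ 45; y = λ·(5 - 45) - 18 ≡ 33. → (45, 33)
2B = (45, 33).
Finally 3A + 2B:
(45, 14) + (45, 33): same x and y₁ ≡ -y₂, so the sum is 𝒪.

O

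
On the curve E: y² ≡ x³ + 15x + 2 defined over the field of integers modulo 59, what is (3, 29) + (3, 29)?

tangent at (3, 29): λ = (3·3² + 15)/(2·29) ≡ 42/58. 58⁻¹ ≡ 58 (mod 59) since 58·58 = 3364 ≡ 1, so λ ≡ 42·58 ≡ 17.
  x = λ² - 3 - 3 = 289 - 6 ≡ 47; y = λ·(3 - 47) - 29 ≡ 49. → (47, 49)

(47, 49)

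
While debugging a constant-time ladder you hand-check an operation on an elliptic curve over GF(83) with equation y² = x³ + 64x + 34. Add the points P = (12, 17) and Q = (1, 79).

(27, 60)

(12, 17) + (1, 79). λ = (79 - 17)/(1 - 12) ≡ 62/72 mod 83. 72⁻¹ ≡ 15 (mod 83), so λ ≡ 17.
  x = λ² - 12 - 1 = 289 - 13 ≡ 27; y = λ·(12 - 27) - 17 ≡ 60. → (27, 60)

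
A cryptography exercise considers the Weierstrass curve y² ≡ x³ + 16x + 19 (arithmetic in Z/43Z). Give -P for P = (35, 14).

(35, 29)

-(35, 14) = (35, -14 mod 43) = (35, 29).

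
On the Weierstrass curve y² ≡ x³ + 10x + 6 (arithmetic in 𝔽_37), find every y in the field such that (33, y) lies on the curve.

none

x³ + 10x + 6 = 36273 ≡ 13 (mod 37).
13 is a non-residue mod 37; no y exists.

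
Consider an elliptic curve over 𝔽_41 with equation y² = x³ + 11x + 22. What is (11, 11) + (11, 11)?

tangent at (11, 11): λ = (3·11² + 11)/(2·11) ≡ 5/22. 22⁻¹ ≡ 28 (mod 41), so λ ≡ 5·28 ≡ 17.
  x = λ² - 11 - 11 = 289 - 22 ≡ 21; y = λ·(11 - 21) - 11 ≡ 24. → (21, 24)

(21, 24)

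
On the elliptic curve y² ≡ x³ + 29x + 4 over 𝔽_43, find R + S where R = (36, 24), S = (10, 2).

(36, 24) + (10, 2). λ = (2 - 24)/(10 - 36) ≡ 21/17 mod 43. 17⁻¹ ≡ 38 (mod 43) since 17·38 = 646 ≡ 1, so λ ≡ 24.
  x = λ² - 36 - 10 = 576 - 46 ≡ 14; y = λ·(36 - 14) - 24 ≡ 31. → (14, 31)

(14, 31)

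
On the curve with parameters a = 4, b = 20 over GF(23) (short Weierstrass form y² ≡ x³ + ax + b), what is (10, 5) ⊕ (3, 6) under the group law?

(18, 6)

(10, 5) + (3, 6). λ = (6 - 5)/(3 - 10) ≡ 1/16 mod 23. 16⁻¹ ≡ 13 (mod 23) since 16·13 = 208 ≡ 1, so λ ≡ 13.
  x = λ² - 10 - 3 = 169 - 13 ≡ 18; y = λ·(10 - 18) - 5 ≡ 6. → (18, 6)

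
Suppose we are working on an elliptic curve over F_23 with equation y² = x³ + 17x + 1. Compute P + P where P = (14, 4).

(22, 12)

tangent at (14, 4): λ = (3·14² + 17)/(2·4) ≡ 7/8. 8⁻¹ ≡ 3 (mod 23), so λ ≡ 7·3 ≡ 21.
  x = λ² - 14 - 14 = 441 - 28 ≡ 22; y = λ·(14 - 22) - 4 ≡ 12. → (22, 12)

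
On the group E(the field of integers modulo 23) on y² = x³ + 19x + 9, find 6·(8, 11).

(9, 9)

Write G = (8, 11).
Repeated addition: build up to 6G.
2G: tangent at (8, 11): λ = (3·8² + 19)/(2·11) ≡ 4/22. 22⁻¹ ≡ 22 (mod 23), so λ ≡ 4·22 ≡ 19.
  x = λ² - 8 - 8 = 361 - 16 ≡ 0; y = λ·(8 - 0) - 11 ≡ 3. → (0, 3)
3G: (0, 3) + (8, 11). λ = (11 - 3)/(8 - 0) ≡ 8/8 mod 23. 8⁻¹ ≡ 3 (mod 23), so λ ≡ 1.
  x = λ² - 0 - 8 = 1 - 8 ≡ 16; y = λ·(0 - 16) - 3 ≡ 4. → (16, 4)
4G: (16, 4) + (8, 11). λ = (11 - 4)/(8 - 16) ≡ 7/15 mod 23. 15⁻¹ ≡ 20 (mod 23), so λ ≡ 2.
  x = λ² - 16 - 8 = 4 - 24 ≡ 3; y = λ·(16 - 3) - 4 ≡ 22. → (3, 22)
5G: (3, 22) + (8, 11). λ = (11 - 22)/(8 - 3) ≡ 12/5 mod 23. 5⁻¹ ≡ 14 (mod 23), so λ ≡ 7.
  x = λ² - 3 - 8 = 49 - 11 ≡ 15; y = λ·(3 - 15) - 22 ≡ 9. → (15, 9)
6G: (15, 9) + (8, 11). λ = (11 - 9)/(8 - 15) ≡ 2/16 mod 23. 16⁻¹ ≡ 13 (mod 23), so λ ≡ 3.
  x = λ² - 15 - 8 = 9 - 23 ≡ 9; y = λ·(15 - 9) - 9 ≡ 9. → (9, 9)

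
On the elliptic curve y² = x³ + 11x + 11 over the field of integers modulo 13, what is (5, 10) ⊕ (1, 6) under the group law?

(8, 0)

(5, 10) + (1, 6). λ = (6 - 10)/(1 - 5) ≡ 9/9 mod 13. 9⁻¹ ≡ 3 (mod 13), so λ ≡ 1.
  x = λ² - 5 - 1 = 1 - 6 ≡ 8; y = λ·(5 - 8) - 10 ≡ 0. → (8, 0)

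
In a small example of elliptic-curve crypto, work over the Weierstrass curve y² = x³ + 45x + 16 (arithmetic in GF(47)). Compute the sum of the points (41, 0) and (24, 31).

(41, 0) + (24, 31). λ = (31 - 0)/(24 - 41) ≡ 31/30 mod 47. 30⁻¹ ≡ 11 (mod 47) since 30·11 = 330 ≡ 1, so λ ≡ 12.
  x = λ² - 41 - 24 = 144 - 65 ≡ 32; y = λ·(41 - 32) - 0 ≡ 14. → (32, 14)

(32, 14)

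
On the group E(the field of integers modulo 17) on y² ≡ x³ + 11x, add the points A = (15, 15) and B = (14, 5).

(3, 3)

(15, 15) + (14, 5). λ = (5 - 15)/(14 - 15) ≡ 7/16 mod 17. 16⁻¹ ≡ 16 (mod 17), so λ ≡ 10.
  x = λ² - 15 - 14 = 100 - 29 ≡ 3; y = λ·(15 - 3) - 15 ≡ 3. → (3, 3)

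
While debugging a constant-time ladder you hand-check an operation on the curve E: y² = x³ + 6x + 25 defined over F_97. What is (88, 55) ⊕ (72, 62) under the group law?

(88, 55) + (72, 62). λ = (62 - 55)/(72 - 88) ≡ 7/81 mod 97. 81⁻¹ ≡ 6 (mod 97) since 81·6 = 486 ≡ 1, so λ ≡ 42.
  x = λ² - 88 - 72 = 1764 - 160 ≡ 52; y = λ·(88 - 52) - 55 ≡ 2. → (52, 2)

(52, 2)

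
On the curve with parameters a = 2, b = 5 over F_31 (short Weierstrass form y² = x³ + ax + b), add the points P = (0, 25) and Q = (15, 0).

(0, 25) + (15, 0). λ = (0 - 25)/(15 - 0) ≡ 6/15 mod 31. 15⁻¹ ≡ 29 (mod 31) since 15·29 = 435 ≡ 1, so λ ≡ 19.
  x = λ² - 0 - 15 = 361 - 15 ≡ 5; y = λ·(0 - 5) - 25 ≡ 4. → (5, 4)

(5, 4)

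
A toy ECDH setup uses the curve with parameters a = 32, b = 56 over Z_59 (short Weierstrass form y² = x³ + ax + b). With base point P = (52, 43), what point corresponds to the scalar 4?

Repeated addition: build up to 4P.
2P: tangent at (52, 43): λ = (3·52² + 32)/(2·43) ≡ 2/27. 27⁻¹ ≡ 35 (mod 59) since 27·35 = 945 ≡ 1, so λ ≡ 2·35 ≡ 11.
  x = λ² - 52 - 52 = 121 - 104 ≡ 17; y = λ·(52 - 17) - 43 ≡ 47. → (17, 47)
3P: (17, 47) + (52, 43). λ = (43 - 47)/(52 - 17) ≡ 55/35 mod 59. 35⁻¹ ≡ 27 (mod 59), so λ ≡ 10.
  x = λ² - 17 - 52 = 100 - 69 ≡ 31; y = λ·(17 - 31) - 47 ≡ 49. → (31, 49)
4P: (31, 49) + (52, 43). λ = (43 - 49)/(52 - 31) ≡ 53/21 mod 59. 21⁻¹ ≡ 45 (mod 59), so λ ≡ 25.
  x = λ² - 31 - 52 = 625 - 83 ≡ 11; y = λ·(31 - 11) - 49 ≡ 38. → (11, 38)

(11, 38)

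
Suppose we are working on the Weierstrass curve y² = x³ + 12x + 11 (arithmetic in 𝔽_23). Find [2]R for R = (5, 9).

(14, 5)

tangent at (5, 9): λ = (3·5² + 12)/(2·9) ≡ 18/18. 18⁻¹ ≡ 9 (mod 23) since 18·9 = 162 ≡ 1, so λ ≡ 18·9 ≡ 1.
  x = λ² - 5 - 5 = 1 - 10 ≡ 14; y = λ·(5 - 14) - 9 ≡ 5. → (14, 5)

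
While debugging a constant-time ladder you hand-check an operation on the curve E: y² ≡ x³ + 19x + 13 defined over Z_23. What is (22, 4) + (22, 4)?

tangent at (22, 4): λ = (3·22² + 19)/(2·4) ≡ 22/8. 8⁻¹ ≡ 3 (mod 23), so λ ≡ 22·3 ≡ 20.
  x = λ² - 22 - 22 = 400 - 44 ≡ 11; y = λ·(22 - 11) - 4 ≡ 9. → (11, 9)

(11, 9)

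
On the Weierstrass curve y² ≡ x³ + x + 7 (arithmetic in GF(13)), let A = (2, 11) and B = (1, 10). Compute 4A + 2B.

(1, 3)

First 4A:
Repeated addition: build up to 4A.
2A: tangent at (2, 11): λ = (3·2² + 1)/(2·11) ≡ 0/9. 9⁻¹ ≡ 3 (mod 13) since 9·3 = 27 ≡ 1, so λ ≡ 0·3 ≡ 0.
  x = λ² - 2 - 2 = 0 - 4 ≡ 9; y = λ·(2 - 9) - 11 ≡ 2. → (9, 2)
3A: (9, 2) + (2, 11). λ = (11 - 2)/(2 - 9) ≡ 9/6 mod 13. 6⁻¹ ≡ 11 (mod 13), so λ ≡ 8.
  x = λ² - 9 - 2 = 64 - 11 ≡ 1; y = λ·(9 - 1) - 2 ≡ 10. → (1, 10)
4A: (1, 10) + (2, 11). λ = (11 - 10)/(2 - 1) ≡ 1/1 mod 13. 1⁻¹ ≡ 1 (mod 13), so λ ≡ 1.
  x = λ² - 1 - 2 = 1 - 3 ≡ 11; y = λ·(1 - 11) - 10 ≡ 6. → (11, 6)
4A = (11, 6).
Next 2B:
Repeated addition: build up to 2B.
2B: tangent at (1, 10): λ = (3·1² + 1)/(2·10) ≡ 4/7. 7⁻¹ ≡ 2 (mod 13) since 7·2 = 14 ≡ 1, so λ ≡ 4·2 ≡ 8.
  x = λ² - 1 - 1 = 64 - 2 ≡ 10; y = λ·(1 - 10) - 10 ≡ 9. → (10, 9)
2B = (10, 9).
Finally 4A + 2B:
(11, 6) + (10, 9). λ = (9 - 6)/(10 - 11) ≡ 3/12 mod 13. 12⁻¹ ≡ 12 (mod 13), so λ ≡ 10.
  x = λ² - 11 - 10 = 100 - 21 ≡ 1; y = λ·(11 - 1) - 6 ≡ 3. → (1, 3)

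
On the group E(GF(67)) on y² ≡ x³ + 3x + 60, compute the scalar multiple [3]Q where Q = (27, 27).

Repeated addition: build up to 3Q.
2Q: tangent at (27, 27): λ = (3·27² + 3)/(2·27) ≡ 46/54. 54⁻¹ ≡ 36 (mod 67) since 54·36 = 1944 ≡ 1, so λ ≡ 46·36 ≡ 48.
  x = λ² - 27 - 27 = 2304 - 54 ≡ 39; y = λ·(27 - 39) - 27 ≡ 0. → (39, 0)
3Q: (39, 0) + (27, 27). λ = (27 - 0)/(27 - 39) ≡ 27/55 mod 67. 55⁻¹ ≡ 39 (mod 67) since 55·39 = 2145 ≡ 1, so λ ≡ 48.
  x = λ² - 39 - 27 = 2304 - 66 ≡ 27; y = λ·(39 - 27) - 0 ≡ 40. → (27, 40)

(27, 40)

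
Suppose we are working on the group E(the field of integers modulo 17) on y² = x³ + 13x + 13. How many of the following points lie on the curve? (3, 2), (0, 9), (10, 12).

(3, 2): 2² ≡ 4, rhs ≡ 11 → off.
(0, 9): 9² ≡ 13, rhs ≡ 13 → on.
(10, 12): 12² ≡ 8, rhs ≡ 4 → off.

1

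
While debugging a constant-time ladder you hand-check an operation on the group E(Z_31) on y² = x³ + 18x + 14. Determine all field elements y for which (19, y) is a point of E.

none

x³ + 18x + 14 = 7215 ≡ 23 (mod 31).
23 is a non-residue mod 31; no y exists.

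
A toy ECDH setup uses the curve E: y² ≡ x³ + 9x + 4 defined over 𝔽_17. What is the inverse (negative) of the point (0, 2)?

(0, 15)

-(0, 2) = (0, -2 mod 17) = (0, 15).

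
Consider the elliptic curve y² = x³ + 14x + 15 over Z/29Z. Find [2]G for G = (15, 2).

tangent at (15, 2): λ = (3·15² + 14)/(2·2) ≡ 22/4. 4⁻¹ ≡ 22 (mod 29), so λ ≡ 22·22 ≡ 20.
  x = λ² - 15 - 15 = 400 - 30 ≡ 22; y = λ·(15 - 22) - 2 ≡ 3. → (22, 3)

(22, 3)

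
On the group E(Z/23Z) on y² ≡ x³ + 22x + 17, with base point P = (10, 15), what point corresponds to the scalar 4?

Repeated addition: build up to 4P.
2P: tangent at (10, 15): λ = (3·10² + 22)/(2·15) ≡ 0/7. 7⁻¹ ≡ 10 (mod 23), so λ ≡ 0·10 ≡ 0.
  x = λ² - 10 - 10 = 0 - 20 ≡ 3; y = λ·(10 - 3) - 15 ≡ 8. → (3, 8)
3P: (3, 8) + (10, 15). λ = (15 - 8)/(10 - 3) ≡ 7/7 mod 23. 7⁻¹ ≡ 10 (mod 23), so λ ≡ 1.
  x = λ² - 3 - 10 = 1 - 13 ≡ 11; y = λ·(3 - 11) - 8 ≡ 7. → (11, 7)
4P: (11, 7) + (10, 15). λ = (15 - 7)/(10 - 11) ≡ 8/22 mod 23. 22⁻¹ ≡ 22 (mod 23), so λ ≡ 15.
  x = λ² - 11 - 10 = 225 - 21 ≡ 20; y = λ·(11 - 20) - 7 ≡ 19. → (20, 19)

(20, 19)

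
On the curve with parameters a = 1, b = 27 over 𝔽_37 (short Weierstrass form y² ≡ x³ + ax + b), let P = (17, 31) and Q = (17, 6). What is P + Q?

O

The two points share x = 17 and their y-coordinates satisfy 31 + 6 ≡ 0 (mod 37), so they are inverses. Their sum is the point at infinity.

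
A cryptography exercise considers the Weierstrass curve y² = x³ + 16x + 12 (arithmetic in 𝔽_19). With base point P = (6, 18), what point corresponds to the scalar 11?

(8, 5)

Double-and-add on 11 = (1011)₂. Start with P = (6, 18) for the leading 1-bit.
double: tangent at (6, 18): λ = (3·6² + 16)/(2·18) ≡ 10/17. 17⁻¹ ≡ 9 (mod 19), so λ ≡ 10·9 ≡ 14.
  x = λ² - 6 - 6 = 196 - 12 ≡ 13; y = λ·(6 - 13) - 18 ≡ 17. → (13, 17)
double: tangent at (13, 17): λ = (3·13² + 16)/(2·17) ≡ 10/15. 15⁻¹ ≡ 14 (mod 19) since 15·14 = 210 ≡ 1, so λ ≡ 10·14 ≡ 7.
  x = λ² - 13 - 13 = 49 - 26 ≡ 4; y = λ·(13 - 4) - 17 ≡ 8. → (4, 8)
add P: (4, 8) + (6, 18). λ = (18 - 8)/(6 - 4) ≡ 10/2 mod 19. 2⁻¹ ≡ 10 (mod 19), so λ ≡ 5.
  x = λ² - 4 - 6 = 25 - 10 ≡ 15; y = λ·(4 - 15) - 8 ≡ 13. → (15, 13)
double: tangent at (15, 13): λ = (3·15² + 16)/(2·13) ≡ 7/7. 7⁻¹ ≡ 11 (mod 19), so λ ≡ 7·11 ≡ 1.
  x = λ² - 15 - 15 = 1 - 30 ≡ 9; y = λ·(15 - 9) - 13 ≡ 12. → (9, 12)
add P: (9, 12) + (6, 18). λ = (18 - 12)/(6 - 9) ≡ 6/16 mod 19. 16⁻¹ ≡ 6 (mod 19) since 16·6 = 96 ≡ 1, so λ ≡ 17.
  x = λ² - 9 - 6 = 289 - 15 ≡ 8; y = λ·(9 - 8) - 12 ≡ 5. → (8, 5)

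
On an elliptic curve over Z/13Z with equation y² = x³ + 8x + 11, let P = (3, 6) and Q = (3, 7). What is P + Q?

O

The two points share x = 3 and their y-coordinates satisfy 6 + 7 ≡ 0 (mod 13), so they are inverses. Their sum is 𝒪.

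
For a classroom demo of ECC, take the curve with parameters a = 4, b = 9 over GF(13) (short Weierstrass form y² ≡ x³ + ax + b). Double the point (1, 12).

(7, 9)

tangent at (1, 12): λ = (3·1² + 4)/(2·12) ≡ 7/11. 11⁻¹ ≡ 6 (mod 13) since 11·6 = 66 ≡ 1, so λ ≡ 7·6 ≡ 3.
  x = λ² - 1 - 1 = 9 - 2 ≡ 7; y = λ·(1 - 7) - 12 ≡ 9. → (7, 9)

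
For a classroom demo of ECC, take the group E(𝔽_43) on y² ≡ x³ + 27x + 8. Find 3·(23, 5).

(30, 13)

Write G = (23, 5).
Repeated addition: build up to 3G.
2G: tangent at (23, 5): λ = (3·23² + 27)/(2·5) ≡ 23/10. 10⁻¹ ≡ 13 (mod 43), so λ ≡ 23·13 ≡ 41.
  x = λ² - 23 - 23 = 1681 - 46 ≡ 1; y = λ·(23 - 1) - 5 ≡ 37. → (1, 37)
3G: (1, 37) + (23, 5). λ = (5 - 37)/(23 - 1) ≡ 11/22 mod 43. 22⁻¹ ≡ 2 (mod 43) since 22·2 = 44 ≡ 1, so λ ≡ 22.
  x = λ² - 1 - 23 = 484 - 24 ≡ 30; y = λ·(1 - 30) - 37 ≡ 13. → (30, 13)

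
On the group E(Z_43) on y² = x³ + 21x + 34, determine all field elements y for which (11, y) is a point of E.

x³ + 21x + 34 = 1596 ≡ 5 (mod 43).
5 is a non-residue mod 43; no y exists.

none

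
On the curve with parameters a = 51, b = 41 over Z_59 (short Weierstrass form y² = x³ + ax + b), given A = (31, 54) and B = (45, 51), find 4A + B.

First 4A:
Repeated addition: build up to 4A.
2A: tangent at (31, 54): λ = (3·31² + 51)/(2·54) ≡ 43/49. 49⁻¹ ≡ 53 (mod 59) since 49·53 = 2597 ≡ 1, so λ ≡ 43·53 ≡ 37.
  x = λ² - 31 - 31 = 1369 - 62 ≡ 9; y = λ·(31 - 9) - 54 ≡ 52. → (9, 52)
3A: (9, 52) + (31, 54). λ = (54 - 52)/(31 - 9) ≡ 2/22 mod 59. 22⁻¹ ≡ 51 (mod 59), so λ ≡ 43.
  x = λ² - 9 - 31 = 1849 - 40 ≡ 39; y = λ·(9 - 39) - 52 ≡ 15. → (39, 15)
4A: (39, 15) + (31, 54). λ = (54 - 15)/(31 - 39) ≡ 39/51 mod 59. 51⁻¹ ≡ 22 (mod 59), so λ ≡ 32.
  x = λ² - 39 - 31 = 1024 - 70 ≡ 10; y = λ·(39 - 10) - 15 ≡ 28. → (10, 28)
4A = (10, 28).
Finally 4A + B:
(10, 28) + (45, 51). λ = (51 - 28)/(45 - 10) ≡ 23/35 mod 59. 35⁻¹ ≡ 27 (mod 59), so λ ≡ 31.
  x = λ² - 10 - 45 = 961 - 55 ≡ 21; y = λ·(10 - 21) - 28 ≡ 44. → (21, 44)

(21, 44)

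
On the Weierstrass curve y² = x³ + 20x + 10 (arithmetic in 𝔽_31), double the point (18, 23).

tangent at (18, 23): λ = (3·18² + 20)/(2·23) ≡ 0/15. 15⁻¹ ≡ 29 (mod 31), so λ ≡ 0·29 ≡ 0.
  x = λ² - 18 - 18 = 0 - 36 ≡ 26; y = λ·(18 - 26) - 23 ≡ 8. → (26, 8)

(26, 8)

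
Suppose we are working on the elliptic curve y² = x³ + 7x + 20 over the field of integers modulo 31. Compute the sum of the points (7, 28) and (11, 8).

(7, 28) + (11, 8). λ = (8 - 28)/(11 - 7) ≡ 11/4 mod 31. 4⁻¹ ≡ 8 (mod 31), so λ ≡ 26.
  x = λ² - 7 - 11 = 676 - 18 ≡ 7; y = λ·(7 - 7) - 28 ≡ 3. → (7, 3)

(7, 3)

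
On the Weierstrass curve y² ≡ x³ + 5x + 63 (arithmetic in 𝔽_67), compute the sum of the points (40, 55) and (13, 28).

(40, 55) + (13, 28). λ = (28 - 55)/(13 - 40) ≡ 40/40 mod 67. 40⁻¹ ≡ 62 (mod 67), so λ ≡ 1.
  x = λ² - 40 - 13 = 1 - 53 ≡ 15; y = λ·(40 - 15) - 55 ≡ 37. → (15, 37)

(15, 37)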